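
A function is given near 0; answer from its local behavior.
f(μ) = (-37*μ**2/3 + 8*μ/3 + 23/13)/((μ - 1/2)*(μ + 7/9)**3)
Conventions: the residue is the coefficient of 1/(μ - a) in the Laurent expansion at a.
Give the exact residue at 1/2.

At the order-1 pole 1/2 set g(μ) = (μ - (1/2))*f(μ) = (-37*μ**2/3 + 8*μ/3 + 23/13)/(μ + 7/9)**3.
Simple pole: residue = g(a) at a = 1/2, which is 1458/158171.

The residue is 1458/158171.


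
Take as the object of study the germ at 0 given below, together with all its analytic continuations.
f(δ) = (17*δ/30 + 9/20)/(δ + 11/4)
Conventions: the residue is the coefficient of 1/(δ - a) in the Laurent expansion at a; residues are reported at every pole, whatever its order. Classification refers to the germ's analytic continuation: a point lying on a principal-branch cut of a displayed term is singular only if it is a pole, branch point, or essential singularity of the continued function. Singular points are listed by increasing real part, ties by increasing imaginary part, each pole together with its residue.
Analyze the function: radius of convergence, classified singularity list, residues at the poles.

Radius of convergence at 0: 11/4.
At -11/4: a pole of order 1; residue -133/120.

Denominator factor (δ + 11/4): pole of order 1 at -11/4, modulus 11/4.
The radius of convergence is the smallest modulus among the singular points: 11/4.
At the order-1 pole -11/4 set g(δ) = (δ - (-11/4))*f(δ) = 17*δ/30 + 9/20.
Simple pole: residue = g(a) at a = -11/4, which is -133/120.


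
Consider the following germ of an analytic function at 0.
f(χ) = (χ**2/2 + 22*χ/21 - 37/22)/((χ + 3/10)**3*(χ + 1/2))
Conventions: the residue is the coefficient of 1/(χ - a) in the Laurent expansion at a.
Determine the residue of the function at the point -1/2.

The residue is 480625/1848.

At the order-1 pole -1/2 set g(χ) = (χ - (-1/2))*f(χ) = (χ**2/2 + 22*χ/21 - 37/22)/(χ + 3/10)**3.
Simple pole: residue = g(a) at a = -1/2, which is 480625/1848.


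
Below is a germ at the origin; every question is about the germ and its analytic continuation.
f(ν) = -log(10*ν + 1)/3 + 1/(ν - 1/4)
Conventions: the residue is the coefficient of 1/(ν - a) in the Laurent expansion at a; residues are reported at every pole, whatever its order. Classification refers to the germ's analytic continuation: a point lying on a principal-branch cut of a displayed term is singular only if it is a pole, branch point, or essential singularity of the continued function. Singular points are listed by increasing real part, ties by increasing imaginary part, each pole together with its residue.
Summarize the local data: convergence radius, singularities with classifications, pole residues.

Radius of convergence at 0: 1/10.
At -1/10: a logarithmic branch point.
At 1/4: a pole of order 1; residue 1.

Denominator factor (ν - 1/4): pole of order 1 at 1/4, modulus 1/4.
Branch term (-1/3)*log(1 - ν/(-1/10)): its argument vanishes at ν = -1/10, a logarithmic branch point, modulus 1/10.
The radius of convergence is the smallest modulus among the singular points: 1/10.
The branch term is analytic at 1/4 and contributes nothing to the residue; only the rational part matters.
At the order-1 pole 1/4 set g(ν) = (ν - (1/4))*(rational part) = 1.
Simple pole: residue = g(a) at a = 1/4, which is 1.
List the singular points by increasing real part (a conjugate pair: the negative imaginary part first).


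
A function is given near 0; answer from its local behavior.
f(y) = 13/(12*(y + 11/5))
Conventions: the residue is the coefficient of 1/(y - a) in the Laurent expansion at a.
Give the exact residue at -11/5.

At the order-1 pole -11/5 set g(y) = (y - (-11/5))*f(y) = 13/12.
Simple pole: residue = g(a) at a = -11/5, which is 13/12.

The residue is 13/12.


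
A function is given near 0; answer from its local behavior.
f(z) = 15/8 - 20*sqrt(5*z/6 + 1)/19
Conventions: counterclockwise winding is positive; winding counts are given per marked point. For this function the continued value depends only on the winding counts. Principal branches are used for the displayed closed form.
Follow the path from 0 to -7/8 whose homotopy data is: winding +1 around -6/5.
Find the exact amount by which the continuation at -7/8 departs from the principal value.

Continued minus principal equals (10/57)*sqrt(39).

The rational part is single-valued and drops out of the difference; each branch term changes only by its own monodromy.
(-20/19)*sqrt(1 - z/(-6/5)): winding +1 is odd, the square root flips sign, contributing -2*(-20/19)*sqrt(1 - (-7/8)/(-6/5)) = -2*(-20/19)*sqrt(13/48) = (10/57)*sqrt(39).
Summing the contributions at z = -7/8 gives (10/57)*sqrt(39).


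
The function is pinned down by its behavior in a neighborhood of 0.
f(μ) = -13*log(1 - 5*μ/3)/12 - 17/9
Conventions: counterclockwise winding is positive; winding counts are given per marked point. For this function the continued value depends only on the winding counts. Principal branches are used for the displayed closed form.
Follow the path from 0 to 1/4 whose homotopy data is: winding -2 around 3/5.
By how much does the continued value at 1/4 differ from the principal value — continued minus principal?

Continued minus principal equals (13/3)*pi*i.

The rational part is single-valued and drops out of the difference; each branch term changes only by its own monodromy.
(-13/12)*log(1 - μ/(3/5)): each positive loop around 3/5 adds 2*pi*i to the log, so winding -2 contributes (-13/12)*(-2)*2*pi*i = (13/3)*pi*i.
Summing the contributions at μ = 1/4 gives (13/3)*pi*i.


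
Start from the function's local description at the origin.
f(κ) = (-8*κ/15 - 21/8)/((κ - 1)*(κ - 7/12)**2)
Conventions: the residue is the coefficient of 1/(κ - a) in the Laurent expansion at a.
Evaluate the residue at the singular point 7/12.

The residue is 2274/125.

At the order-2 pole 7/12 set g(κ) = (κ - (7/12))^2*f(κ) = (-8*κ/15 - 21/8)/(κ - 1).
Order-2 pole: residue = g'(a); g'(7/12) = 2274/125, so the residue is 2274/125.


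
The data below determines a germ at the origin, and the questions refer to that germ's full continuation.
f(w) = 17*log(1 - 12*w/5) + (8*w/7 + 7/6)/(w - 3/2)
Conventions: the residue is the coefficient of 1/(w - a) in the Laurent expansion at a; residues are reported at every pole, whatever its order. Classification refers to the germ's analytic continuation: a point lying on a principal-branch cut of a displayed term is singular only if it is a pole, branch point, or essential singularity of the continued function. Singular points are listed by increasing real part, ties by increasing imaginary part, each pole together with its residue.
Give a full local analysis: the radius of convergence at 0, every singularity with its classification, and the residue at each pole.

Denominator factor (w - 3/2): pole of order 1 at 3/2, modulus 3/2.
Branch term (17)*log(1 - w/(5/12)): its argument vanishes at w = 5/12, a logarithmic branch point, modulus 5/12.
The radius of convergence is the smallest modulus among the singular points: 5/12.
The branch term is analytic at 3/2 and contributes nothing to the residue; only the rational part matters.
At the order-1 pole 3/2 set g(w) = (w - (3/2))*(rational part) = 8*w/7 + 7/6.
Simple pole: residue = g(a) at a = 3/2, which is 121/42.
List the singular points by increasing real part (a conjugate pair: the negative imaginary part first).

Radius of convergence at 0: 5/12.
At 5/12: a logarithmic branch point.
At 3/2: a pole of order 1; residue 121/42.


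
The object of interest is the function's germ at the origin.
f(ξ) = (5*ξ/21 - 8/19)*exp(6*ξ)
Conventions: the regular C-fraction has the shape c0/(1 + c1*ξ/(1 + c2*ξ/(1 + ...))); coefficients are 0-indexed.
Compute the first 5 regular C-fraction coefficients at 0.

Taylor coefficients (expand at 0): a_0 = -8/19, a_1 = -913/399, a_2 = -818/133, a_3 = -1446/133, a_4 = -1884/133.
c0 = a_0 = -8/19. Peel one level at a time: if S = 1 + c*ξ/S' with S'(0) = 1, then c is the ξ-coefficient of S and S' = c*ξ/(S - 1).
S_1 = c0/f = 1 + (-913/168)*ξ + (421297/28224)*ξ^2 + ...; c1 = -913/168.
S_2 = c1*ξ/(S_1 - 1) = 1 + (421297/153384)*ξ + (2061522/833569)*ξ^2 + ...; c2 = 421297/153384.
S_3 = c2*ξ/(S_2 - 1) = 1 + (-346335696/384644161)*ξ + (148228575264/177491162209)*ξ^2 + ...; c3 = -346335696/384644161.
S_4 = c3*ξ/(S_3 - 1) = 1 + (44752873418/48250724113)*ξ + ...; c4 = 44752873418/48250724113.

The regular C-fraction coefficients are [-8/19, -913/168, 421297/153384, -346335696/384644161, 44752873418/48250724113].


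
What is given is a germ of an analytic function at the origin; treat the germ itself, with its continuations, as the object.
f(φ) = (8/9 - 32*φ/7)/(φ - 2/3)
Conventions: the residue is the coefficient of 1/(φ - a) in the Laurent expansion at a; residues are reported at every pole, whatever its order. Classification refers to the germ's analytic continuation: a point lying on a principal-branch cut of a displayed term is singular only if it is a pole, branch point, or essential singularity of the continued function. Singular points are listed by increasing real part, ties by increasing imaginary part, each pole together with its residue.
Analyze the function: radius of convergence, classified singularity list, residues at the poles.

Denominator factor (φ - 2/3): pole of order 1 at 2/3, modulus 2/3.
The radius of convergence is the smallest modulus among the singular points: 2/3.
At the order-1 pole 2/3 set g(φ) = (φ - (2/3))*f(φ) = 8/9 - 32*φ/7.
Simple pole: residue = g(a) at a = 2/3, which is -136/63.

Radius of convergence at 0: 2/3.
At 2/3: a pole of order 1; residue -136/63.


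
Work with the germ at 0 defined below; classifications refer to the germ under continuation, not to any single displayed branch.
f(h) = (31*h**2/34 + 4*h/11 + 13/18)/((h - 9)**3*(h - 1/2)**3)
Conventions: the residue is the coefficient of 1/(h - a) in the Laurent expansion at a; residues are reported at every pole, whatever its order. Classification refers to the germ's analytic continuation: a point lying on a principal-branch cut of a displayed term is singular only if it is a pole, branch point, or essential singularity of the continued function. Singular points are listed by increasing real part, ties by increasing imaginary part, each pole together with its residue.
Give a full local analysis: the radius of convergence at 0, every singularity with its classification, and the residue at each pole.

Radius of convergence at 0: 1/2.
At 1/2: a pole of order 3; residue -1888364/796539777.
At 9: a pole of order 3; residue 1888364/796539777.

Denominator factor (h - 9)^3: pole of order 3 at 9, modulus 9.
Denominator factor (h - 1/2)^3: pole of order 3 at 1/2, modulus 1/2.
The radius of convergence is the smallest modulus among the singular points: 1/2.
At the order-3 pole 1/2 set g(h) = (h - (1/2))^3*f(h) = (31*h**2/34 + 4*h/11 + 13/18)/(h - 9)**3.
Order-3 pole: residue = g''(a)/2; g''(1/2) = -3776728/796539777, so the residue is -1888364/796539777.
At the order-3 pole 9 set g(h) = (h - (9))^3*f(h) = (31*h**2/34 + 4*h/11 + 13/18)/(h - 1/2)**3.
Order-3 pole: residue = g''(a)/2; g''(9) = 3776728/796539777, so the residue is 1888364/796539777.
List the singular points by increasing real part (a conjugate pair: the negative imaginary part first).


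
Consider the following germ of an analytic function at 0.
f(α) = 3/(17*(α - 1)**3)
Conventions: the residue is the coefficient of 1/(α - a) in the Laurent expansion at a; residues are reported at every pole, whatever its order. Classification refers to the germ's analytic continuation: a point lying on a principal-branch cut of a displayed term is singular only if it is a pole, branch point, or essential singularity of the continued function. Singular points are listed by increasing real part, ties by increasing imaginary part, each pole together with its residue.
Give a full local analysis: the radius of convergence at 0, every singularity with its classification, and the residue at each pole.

Radius of convergence at 0: 1.
At 1: a pole of order 3; residue 0.

Denominator factor (α - 1)^3: pole of order 3 at 1, modulus 1.
The radius of convergence is the smallest modulus among the singular points: 1.
At the order-3 pole 1 set g(α) = (α - (1))^3*f(α) = 3/17.
Order-3 pole: residue = g''(a)/2; g''(1) = 0, so the residue is 0.


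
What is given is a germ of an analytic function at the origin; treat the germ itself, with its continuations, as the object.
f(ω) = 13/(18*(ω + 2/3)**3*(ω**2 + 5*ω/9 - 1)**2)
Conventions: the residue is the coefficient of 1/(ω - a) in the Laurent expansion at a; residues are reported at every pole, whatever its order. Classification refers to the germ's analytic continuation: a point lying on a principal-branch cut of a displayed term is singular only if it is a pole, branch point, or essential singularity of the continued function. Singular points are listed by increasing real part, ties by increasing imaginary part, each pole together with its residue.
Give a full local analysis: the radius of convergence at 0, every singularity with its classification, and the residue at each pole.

Radius of convergence at 0: 2/3.
At -5/18 - (1/18)*sqrt(349): a pole of order 2; residue -2814669/1562500 - (16548462567/190314062500)*sqrt(349).
At -2/3: a pole of order 3; residue 2814669/781250.
At -5/18 + (1/18)*sqrt(349): a pole of order 2; residue -2814669/1562500 + (16548462567/190314062500)*sqrt(349).


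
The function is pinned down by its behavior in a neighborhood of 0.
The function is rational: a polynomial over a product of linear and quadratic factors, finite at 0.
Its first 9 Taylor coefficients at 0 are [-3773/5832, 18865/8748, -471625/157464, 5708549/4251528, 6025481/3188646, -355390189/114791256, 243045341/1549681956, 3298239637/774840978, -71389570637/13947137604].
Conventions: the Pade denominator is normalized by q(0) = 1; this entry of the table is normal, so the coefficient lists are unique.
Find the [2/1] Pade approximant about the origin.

Taylor coefficients needed (read off): a_0 = -3773/5832, a_1 = 18865/8748, a_2 = -471625/157464, a_3 = 5708549/4251528.
Write the denominator as Q(κ) = 1 + q1*κ. Requiring Q*f - P = O(κ^4) with deg P <= 2 kills the coefficients of κ^3..κ^3 in Q*f:
  κ^3: a_3 + q1*a_2 = 0, i.e. 5708549/4251528 + (-471625/157464)*q1 = 0.
Solving this linear system: q1 = 1513/3375.
The numerator is Q*f truncated at degree 2: P0 = a_0 = -3773/5832; P1 = a_1 + q1*a_0 = 36737701/19683000; P2 = a_2 + q1*a_1 = -23954777/11809800.

The Pade approximant has numerator coefficients [-3773/5832, 36737701/19683000, -23954777/11809800]; denominator coefficients [1, 1513/3375].


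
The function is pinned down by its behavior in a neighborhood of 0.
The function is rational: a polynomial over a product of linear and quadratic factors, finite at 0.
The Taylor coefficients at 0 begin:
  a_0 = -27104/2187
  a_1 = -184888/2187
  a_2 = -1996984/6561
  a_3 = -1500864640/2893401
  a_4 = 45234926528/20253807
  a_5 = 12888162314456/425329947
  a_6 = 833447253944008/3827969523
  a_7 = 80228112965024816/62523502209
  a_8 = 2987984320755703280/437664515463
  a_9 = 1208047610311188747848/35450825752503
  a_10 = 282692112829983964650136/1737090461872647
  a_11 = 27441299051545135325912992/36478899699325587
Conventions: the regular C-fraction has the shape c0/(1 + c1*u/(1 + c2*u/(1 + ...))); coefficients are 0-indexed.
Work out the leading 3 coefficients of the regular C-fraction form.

Taylor coefficients (read off): a_0 = -27104/2187, a_1 = -184888/2187, a_2 = -1996984/6561.
c0 = a_0 = -27104/2187. Peel one level at a time: if S = 1 + c*u/S' with S'(0) = 1, then c is the u-coefficient of S and S' = c*u/(S - 1).
S_1 = c0/f = 1 + (-191/28)*u + (51679/2352)*u^2 + ...; c1 = -191/28.
S_2 = c1*u/(S_1 - 1) = 1 + (51679/16044)*u + ...; c2 = 51679/16044.

The regular C-fraction coefficients are [-27104/2187, -191/28, 51679/16044].


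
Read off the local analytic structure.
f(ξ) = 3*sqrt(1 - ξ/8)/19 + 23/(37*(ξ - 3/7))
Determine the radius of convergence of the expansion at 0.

Denominator factor (ξ - 3/7): pole of order 1 at 3/7, modulus 3/7.
Branch term (3/19)*sqrt(1 - ξ/(8)): its argument vanishes at ξ = 8, a square-root branch point, modulus 8.
The radius of convergence is the smallest modulus among the singular points: 3/7.

The radius of convergence is 3/7.


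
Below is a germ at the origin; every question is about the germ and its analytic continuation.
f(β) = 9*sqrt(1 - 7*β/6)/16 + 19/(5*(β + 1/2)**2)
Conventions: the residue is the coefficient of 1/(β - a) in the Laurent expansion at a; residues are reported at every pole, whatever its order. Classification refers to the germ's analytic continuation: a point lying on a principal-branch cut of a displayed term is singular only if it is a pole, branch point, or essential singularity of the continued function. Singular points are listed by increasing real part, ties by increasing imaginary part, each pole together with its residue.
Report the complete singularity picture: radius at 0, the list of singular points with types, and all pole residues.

Denominator factor (β + 1/2)^2: pole of order 2 at -1/2, modulus 1/2.
Branch term (9/16)*sqrt(1 - β/(6/7)): its argument vanishes at β = 6/7, a square-root branch point, modulus 6/7.
The radius of convergence is the smallest modulus among the singular points: 1/2.
The branch term is analytic at -1/2 and contributes nothing to the residue; only the rational part matters.
At the order-2 pole -1/2 set g(β) = (β - (-1/2))^2*(rational part) = 19/5.
Order-2 pole: residue = g'(a); g'(-1/2) = 0, so the residue is 0.
List the singular points by increasing real part (a conjugate pair: the negative imaginary part first).

Radius of convergence at 0: 1/2.
At -1/2: a pole of order 2; residue 0.
At 6/7: an algebraic (square-root) branch point.


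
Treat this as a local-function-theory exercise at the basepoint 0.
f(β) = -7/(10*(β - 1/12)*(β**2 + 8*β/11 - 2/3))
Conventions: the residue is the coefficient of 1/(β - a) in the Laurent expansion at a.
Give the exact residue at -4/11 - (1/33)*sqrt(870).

The residue is -2772/4745 + (13629/1376050)*sqrt(870).

The factor β**2 + 8*β/11 - 2/3 splits as (β - a)(β - a') with a = -4/11 - (1/33)*sqrt(870), a' = -4/11 + (1/33)*sqrt(870). At the order-1 pole a set g(β) = (β - a)*f(β) = [-7/(10*(β - 1/12))] / (β - a').
Simple pole: residue = g(a) at a = -4/11 - (1/33)*sqrt(870), which is -2772/4745 + (13629/1376050)*sqrt(870).


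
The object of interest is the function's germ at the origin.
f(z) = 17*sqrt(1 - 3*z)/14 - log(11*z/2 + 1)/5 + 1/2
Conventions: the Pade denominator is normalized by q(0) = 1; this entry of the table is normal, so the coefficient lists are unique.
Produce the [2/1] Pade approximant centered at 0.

Taylor coefficients needed (expand at 0): a_0 = 12/7, a_1 = -409/140, a_2 = 929/560, a_3 = -44153/3360.
Write the denominator as Q(z) = 1 + q1*z. Requiring Q*f - P = O(z^4) with deg P <= 2 kills the coefficients of z^3..z^3 in Q*f:
  z^3: a_3 + q1*a_2 = 0, i.e. -44153/3360 + (929/560)*q1 = 0.
Solving this linear system: q1 = 44153/5574.
The numerator is Q*f truncated at degree 2: P0 = a_0 = 12/7; P1 = a_1 + q1*a_0 = 1386159/130060; P2 = a_2 + q1*a_1 = -33528031/1560720.

The Pade approximant has numerator coefficients [12/7, 1386159/130060, -33528031/1560720]; denominator coefficients [1, 44153/5574].


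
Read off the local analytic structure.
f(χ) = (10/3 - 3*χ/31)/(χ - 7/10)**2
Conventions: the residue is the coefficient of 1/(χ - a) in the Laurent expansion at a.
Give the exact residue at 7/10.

The residue is -3/31.

At the order-2 pole 7/10 set g(χ) = (χ - (7/10))^2*f(χ) = 10/3 - 3*χ/31.
Order-2 pole: residue = g'(a); g'(7/10) = -3/31, so the residue is -3/31.


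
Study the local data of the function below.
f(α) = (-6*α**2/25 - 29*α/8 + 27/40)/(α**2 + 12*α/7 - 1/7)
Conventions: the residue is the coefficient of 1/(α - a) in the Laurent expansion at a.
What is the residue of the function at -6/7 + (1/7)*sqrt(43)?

The factor α**2 + 12*α/7 - 1/7 splits as (α - a)(α - a') with a = -6/7 + (1/7)*sqrt(43), a' = -6/7 - (1/7)*sqrt(43). At the order-1 pole a set g(α) = (α - a)*f(α) = [-6*α**2/25 - 29*α/8 + 27/40] / (α - a').
Simple pole: residue = g(a) at a = -6/7 + (1/7)*sqrt(43), which is -4499/2800 + (33273/120400)*sqrt(43).

The residue is -4499/2800 + (33273/120400)*sqrt(43).


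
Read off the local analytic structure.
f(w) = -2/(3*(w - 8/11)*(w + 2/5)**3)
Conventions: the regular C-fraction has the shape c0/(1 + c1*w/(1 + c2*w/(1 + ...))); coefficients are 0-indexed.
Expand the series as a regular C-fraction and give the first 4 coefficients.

The regular C-fraction coefficients are [1375/96, 49/8, -135/98, 3415/1323].

Taylor coefficients (expand at 0): a_0 = 1375/96, a_1 = -67375/768, a_2 = 2558875/6144, a_3 = -27284125/16384.
c0 = a_0 = 1375/96. Peel one level at a time: if S = 1 + c*w/S' with S'(0) = 1, then c is the w-coefficient of S and S' = c*w/(S - 1).
S_1 = c0/f = 1 + (49/8)*w + (135/16)*w^2 + ...; c1 = 49/8.
S_2 = c1*w/(S_1 - 1) = 1 + (-135/98)*w + (17075/4802)*w^2 + ...; c2 = -135/98.
S_3 = c2*w/(S_2 - 1) = 1 + (3415/1323)*w + ...; c3 = 3415/1323.


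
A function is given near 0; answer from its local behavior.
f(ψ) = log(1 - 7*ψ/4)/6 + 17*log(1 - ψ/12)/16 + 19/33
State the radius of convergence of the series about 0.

Branch term (17/16)*log(1 - ψ/(12)): its argument vanishes at ψ = 12, a logarithmic branch point, modulus 12.
Branch term (1/6)*log(1 - ψ/(4/7)): its argument vanishes at ψ = 4/7, a logarithmic branch point, modulus 4/7.
The radius of convergence is the smallest modulus among the singular points: 4/7.

The radius of convergence is 4/7.


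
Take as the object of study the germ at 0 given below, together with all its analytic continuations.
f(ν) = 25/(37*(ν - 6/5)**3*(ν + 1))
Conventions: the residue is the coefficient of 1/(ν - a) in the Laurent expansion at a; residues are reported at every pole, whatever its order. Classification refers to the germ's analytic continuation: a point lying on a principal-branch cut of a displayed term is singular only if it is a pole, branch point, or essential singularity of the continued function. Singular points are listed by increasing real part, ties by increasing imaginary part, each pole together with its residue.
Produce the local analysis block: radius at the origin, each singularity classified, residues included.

Radius of convergence at 0: 1.
At -1: a pole of order 1; residue -3125/49247.
At 6/5: a pole of order 3; residue 3125/49247.

Denominator factor (ν - 6/5)^3: pole of order 3 at 6/5, modulus 6/5.
Denominator factor (ν + 1): pole of order 1 at -1, modulus 1.
The radius of convergence is the smallest modulus among the singular points: 1.
At the order-1 pole -1 set g(ν) = (ν - (-1))*f(ν) = 25/(37*(ν - 6/5)**3).
Simple pole: residue = g(a) at a = -1, which is -3125/49247.
At the order-3 pole 6/5 set g(ν) = (ν - (6/5))^3*f(ν) = 25/(37*(ν + 1)).
Order-3 pole: residue = g''(a)/2; g''(6/5) = 6250/49247, so the residue is 3125/49247.
List the singular points by increasing real part (a conjugate pair: the negative imaginary part first).


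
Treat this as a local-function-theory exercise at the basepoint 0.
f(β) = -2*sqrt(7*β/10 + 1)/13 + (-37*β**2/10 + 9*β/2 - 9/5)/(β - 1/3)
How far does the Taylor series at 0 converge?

Denominator factor (β - 1/3): pole of order 1 at 1/3, modulus 1/3.
Branch term (-2/13)*sqrt(1 - β/(-10/7)): its argument vanishes at β = -10/7, a square-root branch point, modulus 10/7.
The radius of convergence is the smallest modulus among the singular points: 1/3.

The radius of convergence is 1/3.


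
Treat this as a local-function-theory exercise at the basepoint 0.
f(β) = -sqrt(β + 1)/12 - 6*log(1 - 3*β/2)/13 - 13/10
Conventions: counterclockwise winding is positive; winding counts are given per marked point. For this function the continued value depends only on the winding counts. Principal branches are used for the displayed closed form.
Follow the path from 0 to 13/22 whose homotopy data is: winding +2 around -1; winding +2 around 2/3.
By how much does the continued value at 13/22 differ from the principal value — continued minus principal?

The rational part is single-valued and drops out of the difference; each branch term changes only by its own monodromy.
(-1/12)*sqrt(1 - β/(-1)): winding +2 is even, the square root returns to the same sheet, contribution 0.
(-6/13)*log(1 - β/(2/3)): each positive loop around 2/3 adds 2*pi*i to the log, so winding +2 contributes (-6/13)*(2)*2*pi*i = -(24/13)*pi*i.
Summing the contributions at β = 13/22 gives -(24/13)*pi*i.

Continued minus principal equals -(24/13)*pi*i.


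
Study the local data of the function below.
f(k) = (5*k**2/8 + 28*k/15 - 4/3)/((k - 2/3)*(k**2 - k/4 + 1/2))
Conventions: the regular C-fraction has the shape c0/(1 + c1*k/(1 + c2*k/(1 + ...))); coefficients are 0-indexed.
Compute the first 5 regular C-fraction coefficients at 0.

The regular C-fraction coefficients are [4, -3/5, 1903/480, -728045/182688, -34568361/277093927].


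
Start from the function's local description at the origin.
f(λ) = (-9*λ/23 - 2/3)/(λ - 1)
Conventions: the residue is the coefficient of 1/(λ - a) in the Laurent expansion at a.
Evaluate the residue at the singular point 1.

At the order-1 pole 1 set g(λ) = (λ - (1))*f(λ) = -9*λ/23 - 2/3.
Simple pole: residue = g(a) at a = 1, which is -73/69.

The residue is -73/69.


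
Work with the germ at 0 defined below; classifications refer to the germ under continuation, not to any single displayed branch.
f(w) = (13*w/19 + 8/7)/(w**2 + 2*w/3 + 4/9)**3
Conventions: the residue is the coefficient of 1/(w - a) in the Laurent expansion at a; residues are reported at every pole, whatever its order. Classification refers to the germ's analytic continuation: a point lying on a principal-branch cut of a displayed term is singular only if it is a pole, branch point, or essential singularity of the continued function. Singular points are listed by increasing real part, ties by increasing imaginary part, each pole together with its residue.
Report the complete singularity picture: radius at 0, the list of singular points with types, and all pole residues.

Radius of convergence at 0: 2/3.
At (-1/3) - ((1/3)*sqrt(3))*i: a pole of order 3; residue ((3285/2128)*sqrt(3))*i.
At (-1/3) + ((1/3)*sqrt(3))*i: a pole of order 3; residue -((3285/2128)*sqrt(3))*i.

Denominator factor (w**2 + 2*w/3 + 4/9)^3: discriminant -4/3, complex-conjugate roots (-1/3) + ((1/3)*sqrt(3))*i and (-1/3) - ((1/3)*sqrt(3))*i; poles of order 3, moduli 2/3 and 2/3.
The radius of convergence is the smallest modulus among the singular points: 2/3.
The factor w**2 + 2*w/3 + 4/9 splits as (w - a)(w - a') with a = (-1/3) - ((1/3)*sqrt(3))*i, a' = (-1/3) + ((1/3)*sqrt(3))*i. At the order-3 pole a set g(w) = (w - a)^3*f(w) = [13*w/19 + 8/7] / (w - a')^3.
Order-3 pole: residue = g''(a)/2; g''((-1/3) - ((1/3)*sqrt(3))*i) = ((3285/1064)*sqrt(3))*i, so the residue is ((3285/2128)*sqrt(3))*i.
The factor w**2 + 2*w/3 + 4/9 splits as (w - a)(w - a') with a = (-1/3) + ((1/3)*sqrt(3))*i, a' = (-1/3) - ((1/3)*sqrt(3))*i. At the order-3 pole a set g(w) = (w - a)^3*f(w) = [13*w/19 + 8/7] / (w - a')^3.
Order-3 pole: residue = g''(a)/2; g''((-1/3) + ((1/3)*sqrt(3))*i) = -((3285/1064)*sqrt(3))*i, so the residue is -((3285/2128)*sqrt(3))*i.
List the singular points by increasing real part (a conjugate pair: the negative imaginary part first).


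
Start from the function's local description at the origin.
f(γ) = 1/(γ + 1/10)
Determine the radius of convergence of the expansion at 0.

Denominator factor (γ + 1/10): pole of order 1 at -1/10, modulus 1/10.
The radius of convergence is the smallest modulus among the singular points: 1/10.

The radius of convergence is 1/10.


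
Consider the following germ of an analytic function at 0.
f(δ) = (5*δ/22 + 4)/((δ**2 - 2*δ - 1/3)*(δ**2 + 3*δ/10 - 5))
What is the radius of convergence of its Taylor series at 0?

Denominator factor (δ**2 - 2*δ - 1/3): discriminant 16/3, real irrational roots 1 + (2/3)*sqrt(3) and 1 - (2/3)*sqrt(3); poles of order 1, moduli 1 + (2/3)*sqrt(3) and -1 + (2/3)*sqrt(3).
Denominator factor (δ**2 + 3*δ/10 - 5): discriminant 2009/100, real irrational roots -3/20 + (7/20)*sqrt(41) and -3/20 - (7/20)*sqrt(41); poles of order 1, moduli -3/20 + (7/20)*sqrt(41) and 3/20 + (7/20)*sqrt(41).
The radius of convergence is the smallest modulus among the singular points: -1 + (2/3)*sqrt(3).

The radius of convergence is -1 + (2/3)*sqrt(3).


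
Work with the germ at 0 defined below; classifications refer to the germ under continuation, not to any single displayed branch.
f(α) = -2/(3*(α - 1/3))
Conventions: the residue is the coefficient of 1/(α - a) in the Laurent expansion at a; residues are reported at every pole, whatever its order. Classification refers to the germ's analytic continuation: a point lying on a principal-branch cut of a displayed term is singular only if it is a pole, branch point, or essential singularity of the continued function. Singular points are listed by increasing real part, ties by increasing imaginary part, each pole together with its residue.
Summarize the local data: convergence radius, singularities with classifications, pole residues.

Denominator factor (α - 1/3): pole of order 1 at 1/3, modulus 1/3.
The radius of convergence is the smallest modulus among the singular points: 1/3.
At the order-1 pole 1/3 set g(α) = (α - (1/3))*f(α) = -2/3.
Simple pole: residue = g(a) at a = 1/3, which is -2/3.

Radius of convergence at 0: 1/3.
At 1/3: a pole of order 1; residue -2/3.


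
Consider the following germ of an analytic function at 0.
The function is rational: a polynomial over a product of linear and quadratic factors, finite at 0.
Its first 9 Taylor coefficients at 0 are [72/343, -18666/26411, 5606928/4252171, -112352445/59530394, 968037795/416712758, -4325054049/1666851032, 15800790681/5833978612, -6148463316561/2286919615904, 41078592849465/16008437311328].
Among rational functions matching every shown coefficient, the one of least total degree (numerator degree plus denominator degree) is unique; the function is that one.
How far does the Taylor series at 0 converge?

The radius of convergence is 7/6.

No rational of total degree below 7 reproduces all 9 coefficients; solving the [2/5] Pade equations on them gives f(ξ) = (-22*ξ**2/23 + 3*ξ/11 + 4/3)/((ξ + 7/6)**3*(ξ + 2)**2), whose expansion matches every shown term.
Denominator factor (ξ + 7/6)^3: pole of order 3 at -7/6, modulus 7/6.
Denominator factor (ξ + 2)^2: pole of order 2 at -2, modulus 2.
The radius of convergence is the smallest modulus among the singular points: 7/6.


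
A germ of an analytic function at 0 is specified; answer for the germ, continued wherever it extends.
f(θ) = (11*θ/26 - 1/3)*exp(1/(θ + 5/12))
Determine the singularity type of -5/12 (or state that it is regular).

The exponent 1/(θ - (-5/12)) has a pole at -5/12, so exp(1/(θ - (-5/12))) takes every nonzero value near it: an essential singularity (not a pole of any order).

The point is an essential singularity.


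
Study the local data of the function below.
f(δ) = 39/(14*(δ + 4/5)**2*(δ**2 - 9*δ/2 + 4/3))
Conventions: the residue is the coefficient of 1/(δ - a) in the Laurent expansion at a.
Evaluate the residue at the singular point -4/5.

The residue is 2676375/4892272.

At the order-2 pole -4/5 set g(δ) = (δ - (-4/5))^2*f(δ) = 39/(14*(δ**2 - 9*δ/2 + 4/3)).
Order-2 pole: residue = g'(a); g'(-4/5) = 2676375/4892272, so the residue is 2676375/4892272.


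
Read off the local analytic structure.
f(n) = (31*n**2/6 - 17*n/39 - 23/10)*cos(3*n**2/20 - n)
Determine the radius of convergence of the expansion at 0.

The radius of convergence is infinite.

The factor cos(3*n**2/20 - n) is entire and contributes no finite singular point.
The polynomial part has no poles.
No finite singular points: the Taylor series at 0 converges everywhere.


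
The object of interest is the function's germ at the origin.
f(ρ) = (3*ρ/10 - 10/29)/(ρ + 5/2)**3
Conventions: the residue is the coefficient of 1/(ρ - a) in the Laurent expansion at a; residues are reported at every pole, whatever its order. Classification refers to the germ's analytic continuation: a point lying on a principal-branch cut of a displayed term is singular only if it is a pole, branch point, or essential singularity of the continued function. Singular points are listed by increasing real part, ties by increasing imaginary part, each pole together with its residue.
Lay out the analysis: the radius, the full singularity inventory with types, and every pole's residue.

Radius of convergence at 0: 5/2.
At -5/2: a pole of order 3; residue 0.

Denominator factor (ρ + 5/2)^3: pole of order 3 at -5/2, modulus 5/2.
The radius of convergence is the smallest modulus among the singular points: 5/2.
At the order-3 pole -5/2 set g(ρ) = (ρ - (-5/2))^3*f(ρ) = 3*ρ/10 - 10/29.
Order-3 pole: residue = g''(a)/2; g''(-5/2) = 0, so the residue is 0.


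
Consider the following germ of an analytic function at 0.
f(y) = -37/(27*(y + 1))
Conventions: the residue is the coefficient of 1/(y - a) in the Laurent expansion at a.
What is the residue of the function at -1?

The residue is -37/27.

At the order-1 pole -1 set g(y) = (y - (-1))*f(y) = -37/27.
Simple pole: residue = g(a) at a = -1, which is -37/27.


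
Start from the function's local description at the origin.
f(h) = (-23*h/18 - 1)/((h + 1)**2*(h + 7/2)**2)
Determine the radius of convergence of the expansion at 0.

The radius of convergence is 1.

Denominator factor (h + 7/2)^2: pole of order 2 at -7/2, modulus 7/2.
Denominator factor (h + 1)^2: pole of order 2 at -1, modulus 1.
The radius of convergence is the smallest modulus among the singular points: 1.


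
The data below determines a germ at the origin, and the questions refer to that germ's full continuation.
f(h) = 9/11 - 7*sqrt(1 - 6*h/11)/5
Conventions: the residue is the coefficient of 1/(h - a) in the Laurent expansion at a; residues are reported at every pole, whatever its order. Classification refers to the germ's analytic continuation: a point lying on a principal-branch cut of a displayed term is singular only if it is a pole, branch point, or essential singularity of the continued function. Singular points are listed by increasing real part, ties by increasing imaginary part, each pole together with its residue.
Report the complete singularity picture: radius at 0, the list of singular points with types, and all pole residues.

Radius of convergence at 0: 11/6.
At 11/6: an algebraic (square-root) branch point.

Branch term (-7/5)*sqrt(1 - h/(11/6)): its argument vanishes at h = 11/6, a square-root branch point, modulus 11/6.
The radius of convergence is the smallest modulus among the singular points: 11/6.


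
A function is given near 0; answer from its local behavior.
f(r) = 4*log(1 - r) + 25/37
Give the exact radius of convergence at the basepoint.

Branch term (4)*log(1 - r/(1)): its argument vanishes at r = 1, a logarithmic branch point, modulus 1.
The radius of convergence is the smallest modulus among the singular points: 1.

The radius of convergence is 1.


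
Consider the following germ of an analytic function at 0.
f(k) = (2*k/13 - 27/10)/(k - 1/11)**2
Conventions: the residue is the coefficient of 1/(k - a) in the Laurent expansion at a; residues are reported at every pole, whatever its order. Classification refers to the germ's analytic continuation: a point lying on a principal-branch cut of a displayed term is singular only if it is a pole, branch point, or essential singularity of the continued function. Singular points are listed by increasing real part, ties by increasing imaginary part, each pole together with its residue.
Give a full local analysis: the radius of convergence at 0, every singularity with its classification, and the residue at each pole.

Radius of convergence at 0: 1/11.
At 1/11: a pole of order 2; residue 2/13.

Denominator factor (k - 1/11)^2: pole of order 2 at 1/11, modulus 1/11.
The radius of convergence is the smallest modulus among the singular points: 1/11.
At the order-2 pole 1/11 set g(k) = (k - (1/11))^2*f(k) = 2*k/13 - 27/10.
Order-2 pole: residue = g'(a); g'(1/11) = 2/13, so the residue is 2/13.


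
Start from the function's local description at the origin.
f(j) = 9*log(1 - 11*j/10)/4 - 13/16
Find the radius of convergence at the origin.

The radius of convergence is 10/11.

Branch term (9/4)*log(1 - j/(10/11)): its argument vanishes at j = 10/11, a logarithmic branch point, modulus 10/11.
The radius of convergence is the smallest modulus among the singular points: 10/11.


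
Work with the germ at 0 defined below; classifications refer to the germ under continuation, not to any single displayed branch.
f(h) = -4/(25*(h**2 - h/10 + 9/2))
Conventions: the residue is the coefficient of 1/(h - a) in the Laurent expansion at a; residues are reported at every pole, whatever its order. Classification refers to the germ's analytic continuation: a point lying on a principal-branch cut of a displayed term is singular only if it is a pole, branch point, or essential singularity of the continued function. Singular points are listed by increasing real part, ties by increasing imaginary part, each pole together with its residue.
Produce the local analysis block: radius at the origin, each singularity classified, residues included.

Radius of convergence at 0: (3/2)*sqrt(2).
At (1/20) - ((1/20)*sqrt(1799))*i: a pole of order 1; residue -((8/8995)*sqrt(1799))*i.
At (1/20) + ((1/20)*sqrt(1799))*i: a pole of order 1; residue ((8/8995)*sqrt(1799))*i.

Denominator factor (h**2 - h/10 + 9/2): discriminant -1799/100, complex-conjugate roots (1/20) + ((1/20)*sqrt(1799))*i and (1/20) - ((1/20)*sqrt(1799))*i; poles of order 1, moduli (3/2)*sqrt(2) and (3/2)*sqrt(2).
The radius of convergence is the smallest modulus among the singular points: (3/2)*sqrt(2).
The factor h**2 - h/10 + 9/2 splits as (h - a)(h - a') with a = (1/20) - ((1/20)*sqrt(1799))*i, a' = (1/20) + ((1/20)*sqrt(1799))*i. At the order-1 pole a set g(h) = (h - a)*f(h) = [-4/25] / (h - a').
Simple pole: residue = g(a) at a = (1/20) - ((1/20)*sqrt(1799))*i, which is -((8/8995)*sqrt(1799))*i.
The factor h**2 - h/10 + 9/2 splits as (h - a)(h - a') with a = (1/20) + ((1/20)*sqrt(1799))*i, a' = (1/20) - ((1/20)*sqrt(1799))*i. At the order-1 pole a set g(h) = (h - a)*f(h) = [-4/25] / (h - a').
Simple pole: residue = g(a) at a = (1/20) + ((1/20)*sqrt(1799))*i, which is ((8/8995)*sqrt(1799))*i.
List the singular points by increasing real part (a conjugate pair: the negative imaginary part first).


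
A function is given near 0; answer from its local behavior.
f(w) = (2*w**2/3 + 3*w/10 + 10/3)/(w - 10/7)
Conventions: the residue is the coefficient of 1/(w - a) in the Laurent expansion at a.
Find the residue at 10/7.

At the order-1 pole 10/7 set g(w) = (w - (10/7))*f(w) = 2*w**2/3 + 3*w/10 + 10/3.
Simple pole: residue = g(a) at a = 10/7, which is 251/49.

The residue is 251/49.


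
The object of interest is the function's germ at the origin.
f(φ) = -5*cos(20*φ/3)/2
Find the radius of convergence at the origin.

The radius of convergence is infinite.

The factor cos(20*φ/3) is entire and contributes no finite singular point.
The polynomial part has no poles.
No finite singular points: the Taylor series at 0 converges everywhere.


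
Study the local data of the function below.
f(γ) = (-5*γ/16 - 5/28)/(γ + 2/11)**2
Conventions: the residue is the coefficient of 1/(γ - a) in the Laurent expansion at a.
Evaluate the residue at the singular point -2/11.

The residue is -5/16.

At the order-2 pole -2/11 set g(γ) = (γ - (-2/11))^2*f(γ) = -5*γ/16 - 5/28.
Order-2 pole: residue = g'(a); g'(-2/11) = -5/16, so the residue is -5/16.


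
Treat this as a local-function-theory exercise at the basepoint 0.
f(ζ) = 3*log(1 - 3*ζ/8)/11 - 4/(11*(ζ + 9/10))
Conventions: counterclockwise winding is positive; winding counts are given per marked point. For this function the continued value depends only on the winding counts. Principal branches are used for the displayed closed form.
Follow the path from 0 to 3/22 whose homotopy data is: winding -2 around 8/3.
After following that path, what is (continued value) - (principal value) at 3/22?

Continued minus principal equals -(12/11)*pi*i.

The rational part is single-valued and drops out of the difference; each branch term changes only by its own monodromy.
(3/11)*log(1 - ζ/(8/3)): each positive loop around 8/3 adds 2*pi*i to the log, so winding -2 contributes (3/11)*(-2)*2*pi*i = -(12/11)*pi*i.
Summing the contributions at ζ = 3/22 gives -(12/11)*pi*i.
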